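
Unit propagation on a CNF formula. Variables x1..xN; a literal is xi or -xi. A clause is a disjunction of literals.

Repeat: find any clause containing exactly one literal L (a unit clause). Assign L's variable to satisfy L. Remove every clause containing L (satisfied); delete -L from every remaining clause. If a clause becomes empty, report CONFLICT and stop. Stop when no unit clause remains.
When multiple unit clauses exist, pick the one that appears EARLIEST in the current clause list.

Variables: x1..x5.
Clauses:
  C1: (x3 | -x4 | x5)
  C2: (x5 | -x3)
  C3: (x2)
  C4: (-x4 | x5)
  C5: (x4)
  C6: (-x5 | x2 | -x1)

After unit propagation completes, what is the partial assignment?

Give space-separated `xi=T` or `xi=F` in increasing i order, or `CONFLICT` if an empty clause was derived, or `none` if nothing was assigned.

unit clause [2] forces x2=T; simplify:
  satisfied 2 clause(s); 4 remain; assigned so far: [2]
unit clause [4] forces x4=T; simplify:
  drop -4 from [3, -4, 5] -> [3, 5]
  drop -4 from [-4, 5] -> [5]
  satisfied 1 clause(s); 3 remain; assigned so far: [2, 4]
unit clause [5] forces x5=T; simplify:
  satisfied 3 clause(s); 0 remain; assigned so far: [2, 4, 5]

Answer: x2=T x4=T x5=T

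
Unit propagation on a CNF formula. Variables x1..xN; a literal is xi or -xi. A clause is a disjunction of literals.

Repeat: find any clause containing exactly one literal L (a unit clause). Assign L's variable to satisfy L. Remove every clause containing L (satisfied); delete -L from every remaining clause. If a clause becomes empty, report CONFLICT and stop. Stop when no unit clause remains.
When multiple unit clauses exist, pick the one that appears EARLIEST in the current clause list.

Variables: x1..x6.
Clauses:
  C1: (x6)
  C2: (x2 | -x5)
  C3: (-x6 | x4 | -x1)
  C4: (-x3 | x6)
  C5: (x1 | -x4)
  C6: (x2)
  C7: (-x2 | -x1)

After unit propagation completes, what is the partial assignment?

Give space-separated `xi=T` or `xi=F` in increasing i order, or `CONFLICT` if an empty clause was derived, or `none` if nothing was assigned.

unit clause [6] forces x6=T; simplify:
  drop -6 from [-6, 4, -1] -> [4, -1]
  satisfied 2 clause(s); 5 remain; assigned so far: [6]
unit clause [2] forces x2=T; simplify:
  drop -2 from [-2, -1] -> [-1]
  satisfied 2 clause(s); 3 remain; assigned so far: [2, 6]
unit clause [-1] forces x1=F; simplify:
  drop 1 from [1, -4] -> [-4]
  satisfied 2 clause(s); 1 remain; assigned so far: [1, 2, 6]
unit clause [-4] forces x4=F; simplify:
  satisfied 1 clause(s); 0 remain; assigned so far: [1, 2, 4, 6]

Answer: x1=F x2=T x4=F x6=T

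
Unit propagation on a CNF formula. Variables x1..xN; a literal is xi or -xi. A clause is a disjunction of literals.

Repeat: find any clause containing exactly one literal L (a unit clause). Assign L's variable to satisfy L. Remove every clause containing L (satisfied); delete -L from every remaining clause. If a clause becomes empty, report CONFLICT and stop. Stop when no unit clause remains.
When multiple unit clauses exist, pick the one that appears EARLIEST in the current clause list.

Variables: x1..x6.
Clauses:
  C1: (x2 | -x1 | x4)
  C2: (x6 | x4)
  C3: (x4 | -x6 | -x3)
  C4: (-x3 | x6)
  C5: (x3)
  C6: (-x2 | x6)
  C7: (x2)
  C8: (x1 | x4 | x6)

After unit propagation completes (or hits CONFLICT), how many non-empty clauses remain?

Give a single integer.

Answer: 0

Derivation:
unit clause [3] forces x3=T; simplify:
  drop -3 from [4, -6, -3] -> [4, -6]
  drop -3 from [-3, 6] -> [6]
  satisfied 1 clause(s); 7 remain; assigned so far: [3]
unit clause [6] forces x6=T; simplify:
  drop -6 from [4, -6] -> [4]
  satisfied 4 clause(s); 3 remain; assigned so far: [3, 6]
unit clause [4] forces x4=T; simplify:
  satisfied 2 clause(s); 1 remain; assigned so far: [3, 4, 6]
unit clause [2] forces x2=T; simplify:
  satisfied 1 clause(s); 0 remain; assigned so far: [2, 3, 4, 6]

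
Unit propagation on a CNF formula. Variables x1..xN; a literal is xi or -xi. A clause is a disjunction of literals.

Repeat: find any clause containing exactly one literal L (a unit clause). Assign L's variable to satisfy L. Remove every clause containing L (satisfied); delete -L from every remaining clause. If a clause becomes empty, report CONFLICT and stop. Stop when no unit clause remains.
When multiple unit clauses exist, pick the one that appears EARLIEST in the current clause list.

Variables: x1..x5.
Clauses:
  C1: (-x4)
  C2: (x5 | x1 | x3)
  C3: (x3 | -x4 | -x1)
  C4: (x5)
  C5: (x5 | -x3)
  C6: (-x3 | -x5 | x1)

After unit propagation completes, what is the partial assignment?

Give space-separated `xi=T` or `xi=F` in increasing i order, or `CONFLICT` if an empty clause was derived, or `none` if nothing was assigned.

unit clause [-4] forces x4=F; simplify:
  satisfied 2 clause(s); 4 remain; assigned so far: [4]
unit clause [5] forces x5=T; simplify:
  drop -5 from [-3, -5, 1] -> [-3, 1]
  satisfied 3 clause(s); 1 remain; assigned so far: [4, 5]

Answer: x4=F x5=T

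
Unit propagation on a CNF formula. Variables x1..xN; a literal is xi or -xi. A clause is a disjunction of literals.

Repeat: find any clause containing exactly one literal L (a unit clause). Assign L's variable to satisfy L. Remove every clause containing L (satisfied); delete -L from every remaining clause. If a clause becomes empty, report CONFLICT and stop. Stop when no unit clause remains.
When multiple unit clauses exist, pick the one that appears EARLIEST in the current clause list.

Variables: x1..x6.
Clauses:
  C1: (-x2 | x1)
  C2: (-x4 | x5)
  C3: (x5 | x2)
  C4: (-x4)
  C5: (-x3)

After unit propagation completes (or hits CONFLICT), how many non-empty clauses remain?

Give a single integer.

unit clause [-4] forces x4=F; simplify:
  satisfied 2 clause(s); 3 remain; assigned so far: [4]
unit clause [-3] forces x3=F; simplify:
  satisfied 1 clause(s); 2 remain; assigned so far: [3, 4]

Answer: 2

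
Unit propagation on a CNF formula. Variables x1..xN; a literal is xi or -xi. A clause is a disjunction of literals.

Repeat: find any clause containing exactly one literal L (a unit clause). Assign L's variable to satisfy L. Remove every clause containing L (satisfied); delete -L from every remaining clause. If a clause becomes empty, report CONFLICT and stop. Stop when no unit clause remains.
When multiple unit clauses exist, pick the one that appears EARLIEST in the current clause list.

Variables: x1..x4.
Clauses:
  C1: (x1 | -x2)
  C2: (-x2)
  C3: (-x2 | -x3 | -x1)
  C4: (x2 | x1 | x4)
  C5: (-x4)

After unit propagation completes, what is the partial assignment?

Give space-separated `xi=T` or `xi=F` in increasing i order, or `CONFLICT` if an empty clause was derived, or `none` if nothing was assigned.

unit clause [-2] forces x2=F; simplify:
  drop 2 from [2, 1, 4] -> [1, 4]
  satisfied 3 clause(s); 2 remain; assigned so far: [2]
unit clause [-4] forces x4=F; simplify:
  drop 4 from [1, 4] -> [1]
  satisfied 1 clause(s); 1 remain; assigned so far: [2, 4]
unit clause [1] forces x1=T; simplify:
  satisfied 1 clause(s); 0 remain; assigned so far: [1, 2, 4]

Answer: x1=T x2=F x4=F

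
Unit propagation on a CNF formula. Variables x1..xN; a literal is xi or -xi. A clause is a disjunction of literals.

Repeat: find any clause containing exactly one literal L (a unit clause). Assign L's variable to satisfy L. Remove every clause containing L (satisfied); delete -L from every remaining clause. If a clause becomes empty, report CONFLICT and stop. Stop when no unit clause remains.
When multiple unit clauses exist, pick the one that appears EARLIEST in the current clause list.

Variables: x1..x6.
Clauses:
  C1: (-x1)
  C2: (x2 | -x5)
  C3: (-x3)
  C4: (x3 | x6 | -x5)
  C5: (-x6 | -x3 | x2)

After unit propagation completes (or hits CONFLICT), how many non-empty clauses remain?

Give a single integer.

Answer: 2

Derivation:
unit clause [-1] forces x1=F; simplify:
  satisfied 1 clause(s); 4 remain; assigned so far: [1]
unit clause [-3] forces x3=F; simplify:
  drop 3 from [3, 6, -5] -> [6, -5]
  satisfied 2 clause(s); 2 remain; assigned so far: [1, 3]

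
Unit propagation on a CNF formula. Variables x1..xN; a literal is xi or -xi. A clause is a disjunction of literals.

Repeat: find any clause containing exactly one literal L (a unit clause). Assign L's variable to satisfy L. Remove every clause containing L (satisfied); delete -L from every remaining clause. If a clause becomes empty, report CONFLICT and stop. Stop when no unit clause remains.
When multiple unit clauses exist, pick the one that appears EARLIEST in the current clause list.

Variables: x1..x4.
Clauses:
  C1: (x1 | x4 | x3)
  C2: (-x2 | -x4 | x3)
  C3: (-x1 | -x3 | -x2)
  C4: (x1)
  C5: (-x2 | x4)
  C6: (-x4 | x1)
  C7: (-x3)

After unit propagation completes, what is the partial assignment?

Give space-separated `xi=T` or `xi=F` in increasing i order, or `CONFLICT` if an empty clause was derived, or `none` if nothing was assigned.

unit clause [1] forces x1=T; simplify:
  drop -1 from [-1, -3, -2] -> [-3, -2]
  satisfied 3 clause(s); 4 remain; assigned so far: [1]
unit clause [-3] forces x3=F; simplify:
  drop 3 from [-2, -4, 3] -> [-2, -4]
  satisfied 2 clause(s); 2 remain; assigned so far: [1, 3]

Answer: x1=T x3=F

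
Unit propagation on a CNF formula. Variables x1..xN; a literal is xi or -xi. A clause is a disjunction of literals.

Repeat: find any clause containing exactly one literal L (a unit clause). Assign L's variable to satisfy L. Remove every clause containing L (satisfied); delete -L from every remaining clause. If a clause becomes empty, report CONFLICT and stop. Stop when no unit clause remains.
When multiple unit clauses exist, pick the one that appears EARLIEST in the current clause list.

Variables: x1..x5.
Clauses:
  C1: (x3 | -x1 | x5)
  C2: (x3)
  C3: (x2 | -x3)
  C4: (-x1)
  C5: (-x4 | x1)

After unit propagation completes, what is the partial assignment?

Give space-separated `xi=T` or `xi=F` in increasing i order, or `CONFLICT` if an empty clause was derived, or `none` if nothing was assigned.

Answer: x1=F x2=T x3=T x4=F

Derivation:
unit clause [3] forces x3=T; simplify:
  drop -3 from [2, -3] -> [2]
  satisfied 2 clause(s); 3 remain; assigned so far: [3]
unit clause [2] forces x2=T; simplify:
  satisfied 1 clause(s); 2 remain; assigned so far: [2, 3]
unit clause [-1] forces x1=F; simplify:
  drop 1 from [-4, 1] -> [-4]
  satisfied 1 clause(s); 1 remain; assigned so far: [1, 2, 3]
unit clause [-4] forces x4=F; simplify:
  satisfied 1 clause(s); 0 remain; assigned so far: [1, 2, 3, 4]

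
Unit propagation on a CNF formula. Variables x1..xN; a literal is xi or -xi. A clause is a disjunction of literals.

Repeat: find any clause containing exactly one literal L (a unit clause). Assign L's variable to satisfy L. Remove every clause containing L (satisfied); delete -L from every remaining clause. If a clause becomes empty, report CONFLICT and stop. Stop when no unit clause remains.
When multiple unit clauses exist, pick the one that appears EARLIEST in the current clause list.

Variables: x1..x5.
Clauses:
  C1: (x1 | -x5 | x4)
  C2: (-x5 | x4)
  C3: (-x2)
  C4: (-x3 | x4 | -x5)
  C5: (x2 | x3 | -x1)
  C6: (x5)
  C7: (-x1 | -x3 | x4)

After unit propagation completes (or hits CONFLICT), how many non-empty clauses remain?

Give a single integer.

Answer: 1

Derivation:
unit clause [-2] forces x2=F; simplify:
  drop 2 from [2, 3, -1] -> [3, -1]
  satisfied 1 clause(s); 6 remain; assigned so far: [2]
unit clause [5] forces x5=T; simplify:
  drop -5 from [1, -5, 4] -> [1, 4]
  drop -5 from [-5, 4] -> [4]
  drop -5 from [-3, 4, -5] -> [-3, 4]
  satisfied 1 clause(s); 5 remain; assigned so far: [2, 5]
unit clause [4] forces x4=T; simplify:
  satisfied 4 clause(s); 1 remain; assigned so far: [2, 4, 5]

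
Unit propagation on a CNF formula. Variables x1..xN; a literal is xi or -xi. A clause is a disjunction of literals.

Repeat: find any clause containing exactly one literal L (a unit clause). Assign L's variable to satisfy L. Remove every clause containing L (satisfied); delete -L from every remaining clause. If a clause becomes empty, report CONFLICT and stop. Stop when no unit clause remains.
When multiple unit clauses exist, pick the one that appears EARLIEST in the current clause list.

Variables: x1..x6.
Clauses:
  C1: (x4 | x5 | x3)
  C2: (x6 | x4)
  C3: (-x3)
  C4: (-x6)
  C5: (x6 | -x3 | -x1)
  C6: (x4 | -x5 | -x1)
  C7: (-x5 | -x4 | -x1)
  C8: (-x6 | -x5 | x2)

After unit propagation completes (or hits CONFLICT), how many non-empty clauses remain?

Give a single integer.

Answer: 1

Derivation:
unit clause [-3] forces x3=F; simplify:
  drop 3 from [4, 5, 3] -> [4, 5]
  satisfied 2 clause(s); 6 remain; assigned so far: [3]
unit clause [-6] forces x6=F; simplify:
  drop 6 from [6, 4] -> [4]
  satisfied 2 clause(s); 4 remain; assigned so far: [3, 6]
unit clause [4] forces x4=T; simplify:
  drop -4 from [-5, -4, -1] -> [-5, -1]
  satisfied 3 clause(s); 1 remain; assigned so far: [3, 4, 6]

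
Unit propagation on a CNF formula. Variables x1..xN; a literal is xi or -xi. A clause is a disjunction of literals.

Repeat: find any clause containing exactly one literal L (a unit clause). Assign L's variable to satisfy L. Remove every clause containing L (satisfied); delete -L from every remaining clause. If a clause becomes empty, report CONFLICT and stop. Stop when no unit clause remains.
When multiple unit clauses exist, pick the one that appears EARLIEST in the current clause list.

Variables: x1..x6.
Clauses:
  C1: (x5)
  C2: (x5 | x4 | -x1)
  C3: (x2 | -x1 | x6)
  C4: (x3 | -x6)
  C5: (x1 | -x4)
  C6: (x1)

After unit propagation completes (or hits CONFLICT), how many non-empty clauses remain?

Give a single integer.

unit clause [5] forces x5=T; simplify:
  satisfied 2 clause(s); 4 remain; assigned so far: [5]
unit clause [1] forces x1=T; simplify:
  drop -1 from [2, -1, 6] -> [2, 6]
  satisfied 2 clause(s); 2 remain; assigned so far: [1, 5]

Answer: 2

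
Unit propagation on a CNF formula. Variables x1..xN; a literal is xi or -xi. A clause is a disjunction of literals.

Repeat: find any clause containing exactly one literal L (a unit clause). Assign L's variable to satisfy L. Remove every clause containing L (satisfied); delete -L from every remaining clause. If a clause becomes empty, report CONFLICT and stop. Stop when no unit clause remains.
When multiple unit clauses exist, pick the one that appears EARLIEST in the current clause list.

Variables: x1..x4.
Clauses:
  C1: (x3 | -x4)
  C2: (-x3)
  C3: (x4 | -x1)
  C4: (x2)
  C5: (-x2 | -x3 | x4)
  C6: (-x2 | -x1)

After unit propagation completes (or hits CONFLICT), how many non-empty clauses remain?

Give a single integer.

unit clause [-3] forces x3=F; simplify:
  drop 3 from [3, -4] -> [-4]
  satisfied 2 clause(s); 4 remain; assigned so far: [3]
unit clause [-4] forces x4=F; simplify:
  drop 4 from [4, -1] -> [-1]
  satisfied 1 clause(s); 3 remain; assigned so far: [3, 4]
unit clause [-1] forces x1=F; simplify:
  satisfied 2 clause(s); 1 remain; assigned so far: [1, 3, 4]
unit clause [2] forces x2=T; simplify:
  satisfied 1 clause(s); 0 remain; assigned so far: [1, 2, 3, 4]

Answer: 0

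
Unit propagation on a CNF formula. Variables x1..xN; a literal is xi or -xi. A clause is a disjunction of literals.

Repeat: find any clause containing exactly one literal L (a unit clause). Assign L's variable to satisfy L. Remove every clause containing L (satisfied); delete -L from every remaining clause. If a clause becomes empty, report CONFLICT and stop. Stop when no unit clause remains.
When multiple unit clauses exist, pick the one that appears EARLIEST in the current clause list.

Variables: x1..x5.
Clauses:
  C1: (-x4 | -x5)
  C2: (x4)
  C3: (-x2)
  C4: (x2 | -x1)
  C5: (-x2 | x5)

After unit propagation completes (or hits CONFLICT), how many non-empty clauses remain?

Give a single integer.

Answer: 0

Derivation:
unit clause [4] forces x4=T; simplify:
  drop -4 from [-4, -5] -> [-5]
  satisfied 1 clause(s); 4 remain; assigned so far: [4]
unit clause [-5] forces x5=F; simplify:
  drop 5 from [-2, 5] -> [-2]
  satisfied 1 clause(s); 3 remain; assigned so far: [4, 5]
unit clause [-2] forces x2=F; simplify:
  drop 2 from [2, -1] -> [-1]
  satisfied 2 clause(s); 1 remain; assigned so far: [2, 4, 5]
unit clause [-1] forces x1=F; simplify:
  satisfied 1 clause(s); 0 remain; assigned so far: [1, 2, 4, 5]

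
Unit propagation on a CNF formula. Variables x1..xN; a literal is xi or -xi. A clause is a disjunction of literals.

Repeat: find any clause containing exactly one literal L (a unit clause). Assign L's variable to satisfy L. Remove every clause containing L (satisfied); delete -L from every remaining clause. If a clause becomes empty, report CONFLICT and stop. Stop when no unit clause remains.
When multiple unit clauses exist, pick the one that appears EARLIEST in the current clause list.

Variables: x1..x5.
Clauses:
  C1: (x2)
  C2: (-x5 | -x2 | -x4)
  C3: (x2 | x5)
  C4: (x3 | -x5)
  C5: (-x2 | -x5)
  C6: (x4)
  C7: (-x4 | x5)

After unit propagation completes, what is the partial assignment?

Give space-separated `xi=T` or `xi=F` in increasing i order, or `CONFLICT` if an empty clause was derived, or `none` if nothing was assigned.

unit clause [2] forces x2=T; simplify:
  drop -2 from [-5, -2, -4] -> [-5, -4]
  drop -2 from [-2, -5] -> [-5]
  satisfied 2 clause(s); 5 remain; assigned so far: [2]
unit clause [-5] forces x5=F; simplify:
  drop 5 from [-4, 5] -> [-4]
  satisfied 3 clause(s); 2 remain; assigned so far: [2, 5]
unit clause [4] forces x4=T; simplify:
  drop -4 from [-4] -> [] (empty!)
  satisfied 1 clause(s); 1 remain; assigned so far: [2, 4, 5]
CONFLICT (empty clause)

Answer: CONFLICT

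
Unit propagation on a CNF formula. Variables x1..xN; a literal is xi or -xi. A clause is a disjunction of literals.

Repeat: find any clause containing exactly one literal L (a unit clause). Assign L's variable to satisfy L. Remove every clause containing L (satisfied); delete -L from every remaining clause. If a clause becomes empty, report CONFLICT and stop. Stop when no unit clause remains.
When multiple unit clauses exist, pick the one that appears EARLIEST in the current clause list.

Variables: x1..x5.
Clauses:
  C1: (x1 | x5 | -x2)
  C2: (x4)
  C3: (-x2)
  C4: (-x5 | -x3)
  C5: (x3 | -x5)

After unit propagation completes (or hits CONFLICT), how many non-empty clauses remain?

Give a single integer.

Answer: 2

Derivation:
unit clause [4] forces x4=T; simplify:
  satisfied 1 clause(s); 4 remain; assigned so far: [4]
unit clause [-2] forces x2=F; simplify:
  satisfied 2 clause(s); 2 remain; assigned so far: [2, 4]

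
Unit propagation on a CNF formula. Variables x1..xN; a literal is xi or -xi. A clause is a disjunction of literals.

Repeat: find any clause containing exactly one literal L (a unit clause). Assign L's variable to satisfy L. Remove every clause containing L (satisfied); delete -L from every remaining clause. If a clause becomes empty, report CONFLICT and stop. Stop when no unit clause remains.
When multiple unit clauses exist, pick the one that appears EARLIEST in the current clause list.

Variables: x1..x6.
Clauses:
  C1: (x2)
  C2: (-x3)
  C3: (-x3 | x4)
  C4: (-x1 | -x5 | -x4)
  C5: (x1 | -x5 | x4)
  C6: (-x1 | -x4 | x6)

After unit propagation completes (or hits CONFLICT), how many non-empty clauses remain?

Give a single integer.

Answer: 3

Derivation:
unit clause [2] forces x2=T; simplify:
  satisfied 1 clause(s); 5 remain; assigned so far: [2]
unit clause [-3] forces x3=F; simplify:
  satisfied 2 clause(s); 3 remain; assigned so far: [2, 3]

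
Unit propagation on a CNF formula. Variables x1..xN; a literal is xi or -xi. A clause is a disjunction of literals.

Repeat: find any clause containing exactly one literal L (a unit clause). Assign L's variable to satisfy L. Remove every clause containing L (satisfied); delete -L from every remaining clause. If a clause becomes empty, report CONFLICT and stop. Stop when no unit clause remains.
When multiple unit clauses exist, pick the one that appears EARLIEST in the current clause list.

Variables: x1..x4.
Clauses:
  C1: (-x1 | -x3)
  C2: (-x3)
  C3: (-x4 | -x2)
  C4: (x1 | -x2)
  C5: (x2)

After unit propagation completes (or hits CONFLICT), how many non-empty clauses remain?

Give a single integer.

unit clause [-3] forces x3=F; simplify:
  satisfied 2 clause(s); 3 remain; assigned so far: [3]
unit clause [2] forces x2=T; simplify:
  drop -2 from [-4, -2] -> [-4]
  drop -2 from [1, -2] -> [1]
  satisfied 1 clause(s); 2 remain; assigned so far: [2, 3]
unit clause [-4] forces x4=F; simplify:
  satisfied 1 clause(s); 1 remain; assigned so far: [2, 3, 4]
unit clause [1] forces x1=T; simplify:
  satisfied 1 clause(s); 0 remain; assigned so far: [1, 2, 3, 4]

Answer: 0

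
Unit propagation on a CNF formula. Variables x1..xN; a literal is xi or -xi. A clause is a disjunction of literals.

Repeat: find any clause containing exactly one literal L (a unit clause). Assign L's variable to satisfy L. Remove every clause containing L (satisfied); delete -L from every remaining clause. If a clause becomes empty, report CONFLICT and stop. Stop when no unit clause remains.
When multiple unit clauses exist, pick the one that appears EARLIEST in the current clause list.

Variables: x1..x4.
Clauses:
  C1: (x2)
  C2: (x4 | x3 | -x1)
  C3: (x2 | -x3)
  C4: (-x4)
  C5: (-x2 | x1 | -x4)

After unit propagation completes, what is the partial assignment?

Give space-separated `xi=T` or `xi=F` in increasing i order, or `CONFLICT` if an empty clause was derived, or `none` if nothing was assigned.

unit clause [2] forces x2=T; simplify:
  drop -2 from [-2, 1, -4] -> [1, -4]
  satisfied 2 clause(s); 3 remain; assigned so far: [2]
unit clause [-4] forces x4=F; simplify:
  drop 4 from [4, 3, -1] -> [3, -1]
  satisfied 2 clause(s); 1 remain; assigned so far: [2, 4]

Answer: x2=T x4=F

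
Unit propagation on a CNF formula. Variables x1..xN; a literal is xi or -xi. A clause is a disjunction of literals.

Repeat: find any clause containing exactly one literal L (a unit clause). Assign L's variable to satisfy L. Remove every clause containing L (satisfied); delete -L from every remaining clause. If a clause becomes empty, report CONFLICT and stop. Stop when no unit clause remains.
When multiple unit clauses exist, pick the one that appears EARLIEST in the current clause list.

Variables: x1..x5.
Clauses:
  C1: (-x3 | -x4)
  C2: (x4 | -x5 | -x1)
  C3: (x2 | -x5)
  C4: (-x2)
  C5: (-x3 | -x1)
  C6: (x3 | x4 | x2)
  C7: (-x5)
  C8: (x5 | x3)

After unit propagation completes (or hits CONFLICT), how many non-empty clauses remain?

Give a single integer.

Answer: 0

Derivation:
unit clause [-2] forces x2=F; simplify:
  drop 2 from [2, -5] -> [-5]
  drop 2 from [3, 4, 2] -> [3, 4]
  satisfied 1 clause(s); 7 remain; assigned so far: [2]
unit clause [-5] forces x5=F; simplify:
  drop 5 from [5, 3] -> [3]
  satisfied 3 clause(s); 4 remain; assigned so far: [2, 5]
unit clause [3] forces x3=T; simplify:
  drop -3 from [-3, -4] -> [-4]
  drop -3 from [-3, -1] -> [-1]
  satisfied 2 clause(s); 2 remain; assigned so far: [2, 3, 5]
unit clause [-4] forces x4=F; simplify:
  satisfied 1 clause(s); 1 remain; assigned so far: [2, 3, 4, 5]
unit clause [-1] forces x1=F; simplify:
  satisfied 1 clause(s); 0 remain; assigned so far: [1, 2, 3, 4, 5]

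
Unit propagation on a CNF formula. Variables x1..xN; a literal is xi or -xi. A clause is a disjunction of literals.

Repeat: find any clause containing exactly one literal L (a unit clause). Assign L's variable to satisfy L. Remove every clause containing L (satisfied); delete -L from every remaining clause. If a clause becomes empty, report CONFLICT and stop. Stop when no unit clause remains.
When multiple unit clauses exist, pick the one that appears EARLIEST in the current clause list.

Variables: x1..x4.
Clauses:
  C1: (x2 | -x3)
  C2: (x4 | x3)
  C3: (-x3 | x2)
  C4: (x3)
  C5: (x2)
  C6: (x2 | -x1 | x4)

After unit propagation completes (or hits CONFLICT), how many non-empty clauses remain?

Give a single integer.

unit clause [3] forces x3=T; simplify:
  drop -3 from [2, -3] -> [2]
  drop -3 from [-3, 2] -> [2]
  satisfied 2 clause(s); 4 remain; assigned so far: [3]
unit clause [2] forces x2=T; simplify:
  satisfied 4 clause(s); 0 remain; assigned so far: [2, 3]

Answer: 0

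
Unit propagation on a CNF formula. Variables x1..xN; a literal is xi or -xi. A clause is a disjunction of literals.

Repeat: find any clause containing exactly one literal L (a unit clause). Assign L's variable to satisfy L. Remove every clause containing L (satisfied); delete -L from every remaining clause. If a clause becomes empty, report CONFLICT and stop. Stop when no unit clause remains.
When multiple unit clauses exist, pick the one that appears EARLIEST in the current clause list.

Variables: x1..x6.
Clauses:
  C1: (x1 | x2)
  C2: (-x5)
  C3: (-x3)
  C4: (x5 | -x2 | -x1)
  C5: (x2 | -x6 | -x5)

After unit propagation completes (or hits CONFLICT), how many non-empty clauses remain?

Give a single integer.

unit clause [-5] forces x5=F; simplify:
  drop 5 from [5, -2, -1] -> [-2, -1]
  satisfied 2 clause(s); 3 remain; assigned so far: [5]
unit clause [-3] forces x3=F; simplify:
  satisfied 1 clause(s); 2 remain; assigned so far: [3, 5]

Answer: 2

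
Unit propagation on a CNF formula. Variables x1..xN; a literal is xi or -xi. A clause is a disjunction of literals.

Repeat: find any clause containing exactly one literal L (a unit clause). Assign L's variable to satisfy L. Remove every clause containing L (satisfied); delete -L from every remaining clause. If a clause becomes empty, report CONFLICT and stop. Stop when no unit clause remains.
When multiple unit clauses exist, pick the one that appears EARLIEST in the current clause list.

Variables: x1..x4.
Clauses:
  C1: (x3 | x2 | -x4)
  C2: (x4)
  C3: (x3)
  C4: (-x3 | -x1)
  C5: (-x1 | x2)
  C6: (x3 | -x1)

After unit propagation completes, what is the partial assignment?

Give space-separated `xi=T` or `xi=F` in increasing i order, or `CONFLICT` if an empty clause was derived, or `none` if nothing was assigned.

Answer: x1=F x3=T x4=T

Derivation:
unit clause [4] forces x4=T; simplify:
  drop -4 from [3, 2, -4] -> [3, 2]
  satisfied 1 clause(s); 5 remain; assigned so far: [4]
unit clause [3] forces x3=T; simplify:
  drop -3 from [-3, -1] -> [-1]
  satisfied 3 clause(s); 2 remain; assigned so far: [3, 4]
unit clause [-1] forces x1=F; simplify:
  satisfied 2 clause(s); 0 remain; assigned so far: [1, 3, 4]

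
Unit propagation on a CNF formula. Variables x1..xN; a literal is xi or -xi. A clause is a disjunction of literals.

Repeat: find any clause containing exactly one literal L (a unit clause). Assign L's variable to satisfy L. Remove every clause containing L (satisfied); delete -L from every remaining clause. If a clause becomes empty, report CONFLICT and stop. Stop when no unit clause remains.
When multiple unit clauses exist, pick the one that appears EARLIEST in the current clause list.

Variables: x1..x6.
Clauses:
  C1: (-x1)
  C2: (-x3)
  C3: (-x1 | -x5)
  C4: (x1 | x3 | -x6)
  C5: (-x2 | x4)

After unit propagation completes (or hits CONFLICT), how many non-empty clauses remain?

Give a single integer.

unit clause [-1] forces x1=F; simplify:
  drop 1 from [1, 3, -6] -> [3, -6]
  satisfied 2 clause(s); 3 remain; assigned so far: [1]
unit clause [-3] forces x3=F; simplify:
  drop 3 from [3, -6] -> [-6]
  satisfied 1 clause(s); 2 remain; assigned so far: [1, 3]
unit clause [-6] forces x6=F; simplify:
  satisfied 1 clause(s); 1 remain; assigned so far: [1, 3, 6]

Answer: 1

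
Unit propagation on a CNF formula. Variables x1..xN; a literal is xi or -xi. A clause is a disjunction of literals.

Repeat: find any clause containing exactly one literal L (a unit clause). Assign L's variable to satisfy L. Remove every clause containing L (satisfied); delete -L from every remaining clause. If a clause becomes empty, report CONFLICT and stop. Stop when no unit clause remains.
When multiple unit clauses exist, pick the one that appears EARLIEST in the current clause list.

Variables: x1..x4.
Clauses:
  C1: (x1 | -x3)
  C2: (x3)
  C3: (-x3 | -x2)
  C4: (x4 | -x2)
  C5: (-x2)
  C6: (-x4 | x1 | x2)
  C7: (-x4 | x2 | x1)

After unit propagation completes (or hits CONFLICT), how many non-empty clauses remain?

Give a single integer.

unit clause [3] forces x3=T; simplify:
  drop -3 from [1, -3] -> [1]
  drop -3 from [-3, -2] -> [-2]
  satisfied 1 clause(s); 6 remain; assigned so far: [3]
unit clause [1] forces x1=T; simplify:
  satisfied 3 clause(s); 3 remain; assigned so far: [1, 3]
unit clause [-2] forces x2=F; simplify:
  satisfied 3 clause(s); 0 remain; assigned so far: [1, 2, 3]

Answer: 0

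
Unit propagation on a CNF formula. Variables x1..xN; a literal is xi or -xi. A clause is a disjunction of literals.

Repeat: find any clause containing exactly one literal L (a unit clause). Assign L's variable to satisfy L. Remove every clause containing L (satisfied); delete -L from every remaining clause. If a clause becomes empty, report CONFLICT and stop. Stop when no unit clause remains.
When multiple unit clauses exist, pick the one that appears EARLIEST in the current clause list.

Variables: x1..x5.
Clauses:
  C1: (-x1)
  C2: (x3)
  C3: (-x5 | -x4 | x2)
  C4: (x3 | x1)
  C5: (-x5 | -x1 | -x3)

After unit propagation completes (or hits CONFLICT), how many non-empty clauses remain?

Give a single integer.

unit clause [-1] forces x1=F; simplify:
  drop 1 from [3, 1] -> [3]
  satisfied 2 clause(s); 3 remain; assigned so far: [1]
unit clause [3] forces x3=T; simplify:
  satisfied 2 clause(s); 1 remain; assigned so far: [1, 3]

Answer: 1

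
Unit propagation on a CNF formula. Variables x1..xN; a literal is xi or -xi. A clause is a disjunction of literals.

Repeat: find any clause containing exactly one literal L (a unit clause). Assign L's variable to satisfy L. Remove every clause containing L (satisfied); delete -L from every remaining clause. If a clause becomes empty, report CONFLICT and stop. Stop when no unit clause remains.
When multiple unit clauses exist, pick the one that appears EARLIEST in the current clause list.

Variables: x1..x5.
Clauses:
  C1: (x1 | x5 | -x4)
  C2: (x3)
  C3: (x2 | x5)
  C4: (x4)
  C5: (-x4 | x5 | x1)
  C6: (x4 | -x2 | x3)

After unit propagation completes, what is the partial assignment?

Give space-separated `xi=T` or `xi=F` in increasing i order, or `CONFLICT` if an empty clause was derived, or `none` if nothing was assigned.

unit clause [3] forces x3=T; simplify:
  satisfied 2 clause(s); 4 remain; assigned so far: [3]
unit clause [4] forces x4=T; simplify:
  drop -4 from [1, 5, -4] -> [1, 5]
  drop -4 from [-4, 5, 1] -> [5, 1]
  satisfied 1 clause(s); 3 remain; assigned so far: [3, 4]

Answer: x3=T x4=T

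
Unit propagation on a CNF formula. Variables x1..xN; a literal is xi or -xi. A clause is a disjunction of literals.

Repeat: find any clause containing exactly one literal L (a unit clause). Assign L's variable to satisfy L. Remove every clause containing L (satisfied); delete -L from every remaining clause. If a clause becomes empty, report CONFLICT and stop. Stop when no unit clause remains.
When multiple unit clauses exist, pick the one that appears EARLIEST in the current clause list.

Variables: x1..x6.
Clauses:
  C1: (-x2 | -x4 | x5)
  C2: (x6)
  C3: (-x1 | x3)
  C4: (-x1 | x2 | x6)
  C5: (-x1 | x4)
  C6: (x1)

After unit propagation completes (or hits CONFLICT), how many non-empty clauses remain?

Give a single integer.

unit clause [6] forces x6=T; simplify:
  satisfied 2 clause(s); 4 remain; assigned so far: [6]
unit clause [1] forces x1=T; simplify:
  drop -1 from [-1, 3] -> [3]
  drop -1 from [-1, 4] -> [4]
  satisfied 1 clause(s); 3 remain; assigned so far: [1, 6]
unit clause [3] forces x3=T; simplify:
  satisfied 1 clause(s); 2 remain; assigned so far: [1, 3, 6]
unit clause [4] forces x4=T; simplify:
  drop -4 from [-2, -4, 5] -> [-2, 5]
  satisfied 1 clause(s); 1 remain; assigned so far: [1, 3, 4, 6]

Answer: 1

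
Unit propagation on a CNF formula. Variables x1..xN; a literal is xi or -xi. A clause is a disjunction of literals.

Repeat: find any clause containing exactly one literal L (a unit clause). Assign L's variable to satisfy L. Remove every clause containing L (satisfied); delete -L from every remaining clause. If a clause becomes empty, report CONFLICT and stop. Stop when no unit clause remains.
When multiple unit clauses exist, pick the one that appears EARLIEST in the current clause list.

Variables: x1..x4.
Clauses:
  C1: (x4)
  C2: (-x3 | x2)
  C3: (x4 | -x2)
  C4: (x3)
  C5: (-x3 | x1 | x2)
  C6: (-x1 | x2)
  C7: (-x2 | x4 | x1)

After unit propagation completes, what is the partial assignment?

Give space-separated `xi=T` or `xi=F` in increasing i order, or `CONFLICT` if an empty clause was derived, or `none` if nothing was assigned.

Answer: x2=T x3=T x4=T

Derivation:
unit clause [4] forces x4=T; simplify:
  satisfied 3 clause(s); 4 remain; assigned so far: [4]
unit clause [3] forces x3=T; simplify:
  drop -3 from [-3, 2] -> [2]
  drop -3 from [-3, 1, 2] -> [1, 2]
  satisfied 1 clause(s); 3 remain; assigned so far: [3, 4]
unit clause [2] forces x2=T; simplify:
  satisfied 3 clause(s); 0 remain; assigned so far: [2, 3, 4]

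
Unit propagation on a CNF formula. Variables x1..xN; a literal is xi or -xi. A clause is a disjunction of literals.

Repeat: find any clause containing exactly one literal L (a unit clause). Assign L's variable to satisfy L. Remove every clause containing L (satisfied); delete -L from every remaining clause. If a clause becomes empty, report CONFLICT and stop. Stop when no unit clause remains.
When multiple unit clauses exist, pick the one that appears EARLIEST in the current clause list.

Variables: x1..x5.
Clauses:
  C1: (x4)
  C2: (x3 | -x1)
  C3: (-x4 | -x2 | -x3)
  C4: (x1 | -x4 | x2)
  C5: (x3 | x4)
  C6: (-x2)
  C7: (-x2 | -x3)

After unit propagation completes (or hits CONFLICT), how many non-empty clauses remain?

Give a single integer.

Answer: 0

Derivation:
unit clause [4] forces x4=T; simplify:
  drop -4 from [-4, -2, -3] -> [-2, -3]
  drop -4 from [1, -4, 2] -> [1, 2]
  satisfied 2 clause(s); 5 remain; assigned so far: [4]
unit clause [-2] forces x2=F; simplify:
  drop 2 from [1, 2] -> [1]
  satisfied 3 clause(s); 2 remain; assigned so far: [2, 4]
unit clause [1] forces x1=T; simplify:
  drop -1 from [3, -1] -> [3]
  satisfied 1 clause(s); 1 remain; assigned so far: [1, 2, 4]
unit clause [3] forces x3=T; simplify:
  satisfied 1 clause(s); 0 remain; assigned so far: [1, 2, 3, 4]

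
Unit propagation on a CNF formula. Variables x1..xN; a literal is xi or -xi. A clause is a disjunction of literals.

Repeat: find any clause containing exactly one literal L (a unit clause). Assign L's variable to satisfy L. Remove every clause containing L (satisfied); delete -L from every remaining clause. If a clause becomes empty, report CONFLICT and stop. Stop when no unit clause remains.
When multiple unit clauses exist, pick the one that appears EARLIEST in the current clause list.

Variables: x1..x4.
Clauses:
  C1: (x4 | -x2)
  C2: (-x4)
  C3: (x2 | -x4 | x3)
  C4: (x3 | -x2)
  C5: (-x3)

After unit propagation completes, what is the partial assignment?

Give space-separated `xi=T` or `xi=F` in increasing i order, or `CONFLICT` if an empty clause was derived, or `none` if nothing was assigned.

Answer: x2=F x3=F x4=F

Derivation:
unit clause [-4] forces x4=F; simplify:
  drop 4 from [4, -2] -> [-2]
  satisfied 2 clause(s); 3 remain; assigned so far: [4]
unit clause [-2] forces x2=F; simplify:
  satisfied 2 clause(s); 1 remain; assigned so far: [2, 4]
unit clause [-3] forces x3=F; simplify:
  satisfied 1 clause(s); 0 remain; assigned so far: [2, 3, 4]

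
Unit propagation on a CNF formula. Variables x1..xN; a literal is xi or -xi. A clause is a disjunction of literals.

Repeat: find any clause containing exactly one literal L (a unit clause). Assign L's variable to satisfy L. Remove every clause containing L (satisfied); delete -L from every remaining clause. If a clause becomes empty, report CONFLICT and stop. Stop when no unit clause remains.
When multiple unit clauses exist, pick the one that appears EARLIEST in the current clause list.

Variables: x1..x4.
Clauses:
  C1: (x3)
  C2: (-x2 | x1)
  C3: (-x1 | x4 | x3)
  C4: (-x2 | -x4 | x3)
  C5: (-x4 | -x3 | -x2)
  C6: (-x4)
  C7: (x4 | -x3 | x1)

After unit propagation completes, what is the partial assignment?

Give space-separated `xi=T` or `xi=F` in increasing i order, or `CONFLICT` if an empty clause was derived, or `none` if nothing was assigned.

Answer: x1=T x3=T x4=F

Derivation:
unit clause [3] forces x3=T; simplify:
  drop -3 from [-4, -3, -2] -> [-4, -2]
  drop -3 from [4, -3, 1] -> [4, 1]
  satisfied 3 clause(s); 4 remain; assigned so far: [3]
unit clause [-4] forces x4=F; simplify:
  drop 4 from [4, 1] -> [1]
  satisfied 2 clause(s); 2 remain; assigned so far: [3, 4]
unit clause [1] forces x1=T; simplify:
  satisfied 2 clause(s); 0 remain; assigned so far: [1, 3, 4]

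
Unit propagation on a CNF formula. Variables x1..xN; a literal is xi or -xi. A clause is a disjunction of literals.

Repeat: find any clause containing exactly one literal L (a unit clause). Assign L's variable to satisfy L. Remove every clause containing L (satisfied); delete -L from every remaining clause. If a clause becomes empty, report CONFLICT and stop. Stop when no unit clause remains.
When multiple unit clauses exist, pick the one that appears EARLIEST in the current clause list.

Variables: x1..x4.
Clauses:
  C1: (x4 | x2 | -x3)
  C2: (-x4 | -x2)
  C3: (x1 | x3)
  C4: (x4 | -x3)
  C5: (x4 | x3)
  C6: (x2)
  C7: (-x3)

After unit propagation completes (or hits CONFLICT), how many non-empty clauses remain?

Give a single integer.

Answer: 1

Derivation:
unit clause [2] forces x2=T; simplify:
  drop -2 from [-4, -2] -> [-4]
  satisfied 2 clause(s); 5 remain; assigned so far: [2]
unit clause [-4] forces x4=F; simplify:
  drop 4 from [4, -3] -> [-3]
  drop 4 from [4, 3] -> [3]
  satisfied 1 clause(s); 4 remain; assigned so far: [2, 4]
unit clause [-3] forces x3=F; simplify:
  drop 3 from [1, 3] -> [1]
  drop 3 from [3] -> [] (empty!)
  satisfied 2 clause(s); 2 remain; assigned so far: [2, 3, 4]
CONFLICT (empty clause)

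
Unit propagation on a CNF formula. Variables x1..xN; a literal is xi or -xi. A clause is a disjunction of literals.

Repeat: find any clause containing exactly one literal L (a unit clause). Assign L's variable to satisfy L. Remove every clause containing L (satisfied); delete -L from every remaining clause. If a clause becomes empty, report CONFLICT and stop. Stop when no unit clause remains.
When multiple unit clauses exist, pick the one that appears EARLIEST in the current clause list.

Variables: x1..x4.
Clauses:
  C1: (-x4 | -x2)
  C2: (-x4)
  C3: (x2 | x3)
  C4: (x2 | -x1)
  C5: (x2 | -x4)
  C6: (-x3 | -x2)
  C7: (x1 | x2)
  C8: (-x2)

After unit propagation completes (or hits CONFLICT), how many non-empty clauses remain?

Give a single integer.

Answer: 0

Derivation:
unit clause [-4] forces x4=F; simplify:
  satisfied 3 clause(s); 5 remain; assigned so far: [4]
unit clause [-2] forces x2=F; simplify:
  drop 2 from [2, 3] -> [3]
  drop 2 from [2, -1] -> [-1]
  drop 2 from [1, 2] -> [1]
  satisfied 2 clause(s); 3 remain; assigned so far: [2, 4]
unit clause [3] forces x3=T; simplify:
  satisfied 1 clause(s); 2 remain; assigned so far: [2, 3, 4]
unit clause [-1] forces x1=F; simplify:
  drop 1 from [1] -> [] (empty!)
  satisfied 1 clause(s); 1 remain; assigned so far: [1, 2, 3, 4]
CONFLICT (empty clause)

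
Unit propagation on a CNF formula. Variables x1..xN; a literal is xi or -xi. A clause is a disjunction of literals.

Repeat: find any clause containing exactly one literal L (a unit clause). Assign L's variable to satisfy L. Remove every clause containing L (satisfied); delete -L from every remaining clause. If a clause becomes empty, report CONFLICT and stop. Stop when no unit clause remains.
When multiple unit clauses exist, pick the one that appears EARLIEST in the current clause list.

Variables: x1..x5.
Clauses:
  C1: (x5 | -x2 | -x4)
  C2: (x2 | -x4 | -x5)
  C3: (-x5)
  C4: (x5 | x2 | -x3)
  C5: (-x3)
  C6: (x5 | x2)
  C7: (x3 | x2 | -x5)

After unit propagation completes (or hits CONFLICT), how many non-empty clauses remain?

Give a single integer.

unit clause [-5] forces x5=F; simplify:
  drop 5 from [5, -2, -4] -> [-2, -4]
  drop 5 from [5, 2, -3] -> [2, -3]
  drop 5 from [5, 2] -> [2]
  satisfied 3 clause(s); 4 remain; assigned so far: [5]
unit clause [-3] forces x3=F; simplify:
  satisfied 2 clause(s); 2 remain; assigned so far: [3, 5]
unit clause [2] forces x2=T; simplify:
  drop -2 from [-2, -4] -> [-4]
  satisfied 1 clause(s); 1 remain; assigned so far: [2, 3, 5]
unit clause [-4] forces x4=F; simplify:
  satisfied 1 clause(s); 0 remain; assigned so far: [2, 3, 4, 5]

Answer: 0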